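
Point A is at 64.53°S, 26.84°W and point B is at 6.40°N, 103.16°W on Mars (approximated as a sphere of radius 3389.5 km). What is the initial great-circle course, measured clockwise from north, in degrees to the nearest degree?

285°

With φ₁ = -1.1263, φ₂ = 0.1117, Δλ = -1.3320 rad, the forward-azimuth formula gives
θ = atan2( sin Δλ cos φ₂ , cos φ₁ sin φ₂ − sin φ₁ cos φ₂ cos Δλ ) = atan2(-0.9656, 0.2601) = -74.92°.
Adding 360° brings this into [0°, 360°): 285°.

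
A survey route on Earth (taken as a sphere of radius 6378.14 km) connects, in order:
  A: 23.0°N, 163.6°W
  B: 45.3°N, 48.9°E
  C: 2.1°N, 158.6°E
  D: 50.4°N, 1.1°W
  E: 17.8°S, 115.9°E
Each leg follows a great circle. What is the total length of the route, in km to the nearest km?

50447 km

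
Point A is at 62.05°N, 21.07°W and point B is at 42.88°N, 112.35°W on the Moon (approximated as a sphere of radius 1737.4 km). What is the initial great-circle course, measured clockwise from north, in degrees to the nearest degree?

294°

With φ₁ = 1.0830, φ₂ = 0.7484, Δλ = -1.5931 rad, the forward-azimuth formula gives
θ = atan2( sin Δλ cos φ₂ , cos φ₁ sin φ₂ − sin φ₁ cos φ₂ cos Δλ ) = atan2(-0.7326, 0.3334) = -65.53°.
Adding 360° brings this into [0°, 360°): 294°.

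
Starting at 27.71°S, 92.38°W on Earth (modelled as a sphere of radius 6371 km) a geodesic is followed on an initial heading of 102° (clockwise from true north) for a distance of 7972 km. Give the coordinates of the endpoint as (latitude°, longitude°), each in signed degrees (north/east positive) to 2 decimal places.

-18.71°, -13.72°

Angular distance δ = d/R = 7972/6371 = 1.25129 rad; initial bearing θ = 1.7802 rad.
sin φ₂ = sin φ₁ cos δ + cos φ₁ sin δ cos θ = (-0.4650)(0.3141) + (0.8853)(0.9494)(-0.2079) = -0.3208, so φ₂ = -18.71°.
Δλ = atan2(sin θ sin δ cos φ₁, cos δ − sin φ₁ sin φ₂) = atan2(0.8221, 0.1649) = 78.657°.
λ₂ = -92.380° + 78.657° = -13.72°.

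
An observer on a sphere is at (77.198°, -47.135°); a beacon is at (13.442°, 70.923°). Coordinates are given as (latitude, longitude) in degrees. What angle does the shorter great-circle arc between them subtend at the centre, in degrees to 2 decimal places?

Let φ₁ = 1.3474 rad, φ₂ = 0.2346 rad, and Δλ = 2.0605 rad.
cos c = sin φ₁ sin φ₂ + cos φ₁ cos φ₂ cos Δλ = (0.9751)(0.2325) + (0.2216)(0.9726)(-0.4704) = 0.12531,
so c = arccos(0.12531) = 1.44515 rad.
So the angular separation is 82.80°.

82.80°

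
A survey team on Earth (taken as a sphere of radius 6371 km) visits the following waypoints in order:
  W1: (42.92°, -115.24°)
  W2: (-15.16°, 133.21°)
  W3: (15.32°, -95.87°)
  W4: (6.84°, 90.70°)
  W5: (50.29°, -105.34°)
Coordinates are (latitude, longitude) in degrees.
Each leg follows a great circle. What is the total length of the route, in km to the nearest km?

Leg W1→W2: central angle 2.0238 rad, distance 12893.9 km.
Leg W2→W3: central angle 2.3170 rad, distance 14761.5 km.
Leg W3→W4: central angle 2.7385 rad, distance 17446.9 km.
Leg W4→W5: central angle 2.1154 rad, distance 13476.9 km.
Total: 12893.9 + 14761.5 + 17446.9 + 13476.9 ≈ 58579 km.

58579 km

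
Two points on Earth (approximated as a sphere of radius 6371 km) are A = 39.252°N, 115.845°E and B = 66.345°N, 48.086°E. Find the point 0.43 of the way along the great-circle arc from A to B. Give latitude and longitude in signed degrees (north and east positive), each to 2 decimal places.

The central angle between A and B is δ = 0.7994 rad.
With f = 0.43, the slerp weights are sin((1−f)δ)/sin δ = 0.6138 and sin(fδ)/sin δ = 0.4701.
Weighted sum of the unit vectors: (0.6138)·(-0.3376,0.6969,0.6327) + (0.4701)·(0.2680,0.2986,0.9160) = (-0.0812, 0.5681, 0.8189).
Converting back: φ = atan2(z, √(x²+y²)) = 54.98°, λ = atan2(y, x) = 98.14°.

54.98°, 98.14°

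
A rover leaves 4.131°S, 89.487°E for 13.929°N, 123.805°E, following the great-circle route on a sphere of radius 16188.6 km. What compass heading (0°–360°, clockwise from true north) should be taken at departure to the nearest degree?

With φ₁ = -0.0721, φ₂ = 0.2431, Δλ = 0.5990 rad, the forward-azimuth formula gives
θ = atan2( sin Δλ cos φ₂ , cos φ₁ sin φ₂ − sin φ₁ cos φ₂ cos Δλ ) = atan2(0.5472, 0.2978) = 61.44°.
So the initial bearing is 61°.

61°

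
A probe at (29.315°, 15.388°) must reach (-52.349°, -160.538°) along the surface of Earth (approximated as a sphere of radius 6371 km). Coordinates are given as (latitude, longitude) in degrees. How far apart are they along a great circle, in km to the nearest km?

Let φ₁ = 0.5116 rad, φ₂ = -0.9137 rad, and Δλ = -3.0705 rad.
Haversine: a = sin²(Δφ/2) + cos φ₁ cos φ₂ sin²(Δλ/2) = 0.4275 + (0.8719)(0.6109)(0.9987) = 0.95946.
Central angle c = 2·arcsin(√a) = 2.73615 rad.
Distance = R·c = 6371 × 2.7361 ≈ 17432 km.

17432 km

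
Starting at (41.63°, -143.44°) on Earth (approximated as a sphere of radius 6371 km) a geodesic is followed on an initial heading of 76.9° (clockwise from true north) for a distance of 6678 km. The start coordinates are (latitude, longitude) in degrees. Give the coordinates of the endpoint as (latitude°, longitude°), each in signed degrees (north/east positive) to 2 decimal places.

28.58°, -69.48°

Angular distance δ = d/R = 6678/6371 = 1.04819 rad; initial bearing θ = 1.3422 rad.
sin φ₂ = sin φ₁ cos δ + cos φ₁ sin δ cos θ = (0.6643)(0.4991) + (0.7475)(0.8665)(0.2267) = 0.4784, so φ₂ = 28.58°.
Δλ = atan2(sin θ sin δ cos φ₁, cos δ − sin φ₁ sin φ₂) = atan2(0.6308, 0.1813) = 73.962°.
λ₂ = -143.440° + 73.962° = -69.48°.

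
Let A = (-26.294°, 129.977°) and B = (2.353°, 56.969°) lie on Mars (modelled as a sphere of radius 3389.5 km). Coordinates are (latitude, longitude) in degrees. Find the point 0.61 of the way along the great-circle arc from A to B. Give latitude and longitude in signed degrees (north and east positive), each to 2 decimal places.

Central angle δ = 1.3247 rad. Interpolating on the sphere with fraction f = 0.61:
P = [sin((1−f)δ)·A + sin(fδ)·B] / sin δ = 0.5093·A + 0.7454·B in Cartesian coordinates,
giving P = (0.1126, 0.9743, -0.1950), i.e. latitude -11.25°, longitude 83.41°.

-11.25°, 83.41°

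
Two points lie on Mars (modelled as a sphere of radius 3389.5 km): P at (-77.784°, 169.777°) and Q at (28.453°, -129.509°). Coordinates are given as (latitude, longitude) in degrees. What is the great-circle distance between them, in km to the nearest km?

6626 km

With latitudes φ₁ = -77.784°, φ₂ = 28.453° and longitude difference Δλ = 60.714°:
cos c = sin φ₁ sin φ₂ + cos φ₁ cos φ₂ cos Δλ = (-0.9774)(0.4764) + (0.2116)(0.8792)(0.4892) = -0.37465,
so c = arccos(-0.37465) = 1.95481 rad.
Distance = R·c = 3389.5 × 1.9548 ≈ 6626 km.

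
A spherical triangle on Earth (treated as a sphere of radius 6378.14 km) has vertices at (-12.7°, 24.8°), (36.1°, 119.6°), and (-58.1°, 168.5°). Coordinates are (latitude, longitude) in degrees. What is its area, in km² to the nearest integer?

Side lengths (central angles): a = 1.7921, b = 1.8017, c = 1.7676 rad; semiperimeter s = 2.6807.
By l'Huilier's theorem, tan(E/4) = √[tan(s/2) tan((s−a)/2) tan((s−b)/2) tan((s−c)/2)], giving spherical excess E = 2.4009 rad.
Area = E·R² = 2.4009 × (6378.14)² ≈ 97672100 km².

97672100 km²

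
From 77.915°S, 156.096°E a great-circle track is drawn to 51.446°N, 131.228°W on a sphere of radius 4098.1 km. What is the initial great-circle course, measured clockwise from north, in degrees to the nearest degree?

60°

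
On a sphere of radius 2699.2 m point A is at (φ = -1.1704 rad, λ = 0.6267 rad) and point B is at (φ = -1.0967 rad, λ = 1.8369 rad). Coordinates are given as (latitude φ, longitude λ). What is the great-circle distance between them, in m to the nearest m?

1324 m

With latitudes φ₁ = -67.059°, φ₂ = -62.836° and longitude difference Δλ = 69.339°:
cos c = sin φ₁ sin φ₂ + cos φ₁ cos φ₂ cos Δλ = (-0.9209)(-0.8897) + (0.3898)(0.4565)(0.3528) = 0.88212,
so c = arccos(0.88212) = 0.49045 rad.
Distance = R·c = 2699.2 × 0.4904 ≈ 1324 m.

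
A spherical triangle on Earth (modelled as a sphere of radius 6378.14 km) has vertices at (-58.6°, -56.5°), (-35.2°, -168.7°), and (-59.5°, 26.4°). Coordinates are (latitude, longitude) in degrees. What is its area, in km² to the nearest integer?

21121159 km²

Side lengths (central angles): a = 1.4744, b = 0.6949, c = 1.2333 rad; semiperimeter s = 1.7013.
By l'Huilier's theorem, tan(E/4) = √[tan(s/2) tan((s−a)/2) tan((s−b)/2) tan((s−c)/2)], giving spherical excess E = 0.5192 rad.
Area = E·R² = 0.5192 × (6378.14)² ≈ 21121159 km².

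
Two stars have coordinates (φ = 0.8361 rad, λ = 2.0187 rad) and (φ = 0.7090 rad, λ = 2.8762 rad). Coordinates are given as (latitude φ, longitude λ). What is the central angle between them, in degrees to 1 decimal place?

In radians: φ₁ = 0.8361, φ₂ = 0.7090, Δλ = 49.131° = 0.8575 rad.
cos c = sin φ₁ sin φ₂ + cos φ₁ cos φ₂ cos Δλ = (0.7420)(0.6511) + (0.6704)(0.7590)(0.6543) = 0.81605,
so c = arccos(0.81605) = 0.61625 rad.
So the angular separation is 35.3°.

35.3°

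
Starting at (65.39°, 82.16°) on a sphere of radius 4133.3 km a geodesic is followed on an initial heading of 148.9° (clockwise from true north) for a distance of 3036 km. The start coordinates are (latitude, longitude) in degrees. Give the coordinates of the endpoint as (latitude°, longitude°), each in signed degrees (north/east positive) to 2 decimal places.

25.83°, 104.78°

Angular distance δ = d/R = 3036/4133.3 = 0.73452 rad; initial bearing θ = 2.5988 rad.
sin φ₂ = sin φ₁ cos δ + cos φ₁ sin δ cos θ = (0.9092)(0.7422) + (0.4164)(0.6702)(-0.8563) = 0.4357, so φ₂ = 25.83°.
Δλ = atan2(sin θ sin δ cos φ₁, cos δ − sin φ₁ sin φ₂) = atan2(0.1442, 0.3460) = 22.621°.
λ₂ = 82.160° + 22.621° = 104.78°.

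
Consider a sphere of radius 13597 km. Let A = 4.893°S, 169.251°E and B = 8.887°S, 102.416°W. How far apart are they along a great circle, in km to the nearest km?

20789 km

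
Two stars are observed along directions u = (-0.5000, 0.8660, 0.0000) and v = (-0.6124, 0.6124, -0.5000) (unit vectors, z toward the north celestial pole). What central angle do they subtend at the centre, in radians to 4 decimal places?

u·v = 0.8365; |u| = 1.0000, |v| = 1.0000.
cos θ = (u·v)/(|u||v|) = 0.8365, so θ = 0.5799 rad.

0.5799 rad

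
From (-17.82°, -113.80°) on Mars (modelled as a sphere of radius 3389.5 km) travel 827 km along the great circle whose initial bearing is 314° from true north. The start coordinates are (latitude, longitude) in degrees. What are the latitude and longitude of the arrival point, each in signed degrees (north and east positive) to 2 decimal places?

-7.89°, -123.90°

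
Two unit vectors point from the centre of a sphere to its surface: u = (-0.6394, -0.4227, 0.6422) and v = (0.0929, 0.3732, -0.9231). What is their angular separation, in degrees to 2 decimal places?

144.09°

u·v = -0.8100; |u| = 1.0000, |v| = 1.0000.
cos θ = (u·v)/(|u||v|) = -0.8100, so θ = 144.09°.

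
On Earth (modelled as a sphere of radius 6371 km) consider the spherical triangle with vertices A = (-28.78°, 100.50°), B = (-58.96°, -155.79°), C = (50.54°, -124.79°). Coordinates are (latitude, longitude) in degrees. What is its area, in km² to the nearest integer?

106105832 km²

Side lengths (central angles): a = 1.9613, b = 2.4397, c = 1.2604 rad; semiperimeter s = 2.8307.
By l'Huilier's theorem, tan(E/4) = √[tan(s/2) tan((s−a)/2) tan((s−b)/2) tan((s−c)/2)], giving spherical excess E = 2.6141 rad.
Area = E·R² = 2.6141 × (6371)² ≈ 106105832 km².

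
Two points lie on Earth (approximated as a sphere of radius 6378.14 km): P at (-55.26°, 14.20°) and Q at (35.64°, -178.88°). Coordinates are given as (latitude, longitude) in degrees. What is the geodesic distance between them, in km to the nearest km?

With latitudes φ₁ = -55.260°, φ₂ = 35.640° and longitude difference Δλ = 166.920°:
cos c = sin φ₁ sin φ₂ + cos φ₁ cos φ₂ cos Δλ = (-0.8217)(0.5827) + (0.5699)(0.8127)(-0.9741) = -0.92992,
so c = arccos(-0.92992) = 2.76500 rad.
Distance = R·c = 6378.14 × 2.7650 ≈ 17636 km.

17636 km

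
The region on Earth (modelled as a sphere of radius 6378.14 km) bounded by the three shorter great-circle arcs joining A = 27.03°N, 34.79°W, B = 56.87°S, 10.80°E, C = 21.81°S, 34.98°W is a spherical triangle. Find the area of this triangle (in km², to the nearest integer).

10515979 km²

Side lengths (central angles): a = 0.8433, b = 0.8524, c = 1.6107 rad; semiperimeter s = 1.6532.
By l'Huilier's theorem, tan(E/4) = √[tan(s/2) tan((s−a)/2) tan((s−b)/2) tan((s−c)/2)], giving spherical excess E = 0.2585 rad.
Area = E·R² = 0.2585 × (6378.14)² ≈ 10515979 km².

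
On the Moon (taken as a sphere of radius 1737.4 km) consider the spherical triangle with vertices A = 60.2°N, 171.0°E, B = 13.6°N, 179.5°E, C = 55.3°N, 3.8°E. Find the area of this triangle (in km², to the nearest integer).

128331 km²

Side lengths (central angles): a = 1.9374, b = 1.1179, c = 0.8206 rad; semiperimeter s = 1.9380.
By l'Huilier's theorem, tan(E/4) = √[tan(s/2) tan((s−a)/2) tan((s−b)/2) tan((s−c)/2)], giving spherical excess E = 0.0425 rad.
Area = E·R² = 0.0425 × (1737.4)² ≈ 128331 km².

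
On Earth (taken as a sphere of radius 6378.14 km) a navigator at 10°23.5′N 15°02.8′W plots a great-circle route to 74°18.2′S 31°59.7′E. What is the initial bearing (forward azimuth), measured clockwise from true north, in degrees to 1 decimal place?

With φ₁ = 0.1814, φ₂ = -1.2968, Δλ = 0.8210 rad, the forward-azimuth formula gives
θ = atan2( sin Δλ cos φ₂ , cos φ₁ sin φ₂ − sin φ₁ cos φ₂ cos Δλ ) = atan2(0.1980, -0.9802) = 168.58°.
So the initial bearing is 168.6°.

168.6°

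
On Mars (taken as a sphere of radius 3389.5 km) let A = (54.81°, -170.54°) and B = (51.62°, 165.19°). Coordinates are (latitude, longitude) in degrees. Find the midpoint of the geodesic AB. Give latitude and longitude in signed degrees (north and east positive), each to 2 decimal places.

53.83°, 176.87°

The central angle between A and B is δ = 0.2583 rad.
With f = 0.5, the slerp weights are sin((1−f)δ)/sin δ = 0.5042 and sin(fδ)/sin δ = 0.5042.
Weighted sum of the unit vectors: (0.5042)·(-0.5685,-0.0947,0.8172) + (0.5042)·(-0.6002,0.1587,0.7839) = (-0.5893, 0.0323, 0.8073).
Converting back: φ = atan2(z, √(x²+y²)) = 53.83°, λ = atan2(y, x) = 176.87°.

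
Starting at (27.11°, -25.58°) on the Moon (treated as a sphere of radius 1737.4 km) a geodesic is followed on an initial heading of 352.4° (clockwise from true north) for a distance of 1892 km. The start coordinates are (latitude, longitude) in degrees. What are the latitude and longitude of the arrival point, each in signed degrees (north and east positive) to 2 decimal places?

Angular distance δ = d/R = 1892/1737.4 = 1.08898 rad; initial bearing θ = 6.1505 rad.
sin φ₂ = sin φ₁ cos δ + cos φ₁ sin δ cos θ = (0.4557)(0.4634) + (0.8901)(0.8862)(0.9912) = 0.9930, so φ₂ = 83.23°.
Δλ = atan2(sin θ sin δ cos φ₁, cos δ − sin φ₁ sin φ₂) = atan2(-0.1043, 0.0109) = -84.057°.
λ₂ = -25.580° − 84.057° = -109.64°.

83.23°, -109.64°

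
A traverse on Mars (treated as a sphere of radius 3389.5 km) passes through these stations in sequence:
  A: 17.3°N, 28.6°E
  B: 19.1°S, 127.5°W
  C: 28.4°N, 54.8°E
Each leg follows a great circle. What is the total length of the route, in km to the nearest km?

19386 km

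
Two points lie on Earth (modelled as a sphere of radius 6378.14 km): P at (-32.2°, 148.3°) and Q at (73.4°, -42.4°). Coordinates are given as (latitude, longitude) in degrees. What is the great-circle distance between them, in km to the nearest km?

In radians: φ₁ = -0.5620, φ₂ = 1.2811, Δλ = 169.300° = 2.9548 rad.
cos c = sin φ₁ sin φ₂ + cos φ₁ cos φ₂ cos Δλ = (-0.5329)(0.9583) + (0.8462)(0.2857)(-0.9826) = -0.74821,
so c = arccos(-0.74821) = 2.41616 rad.
Distance = R·c = 6378.14 × 2.4162 ≈ 15411 km.

15411 km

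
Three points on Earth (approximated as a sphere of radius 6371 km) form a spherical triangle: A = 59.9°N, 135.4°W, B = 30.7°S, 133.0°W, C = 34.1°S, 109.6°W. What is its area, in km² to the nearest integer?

Side lengths (central angles): a = 0.3491, b = 1.6822, c = 1.5816 rad; semiperimeter s = 1.8065.
By l'Huilier's theorem, tan(E/4) = √[tan(s/2) tan((s−a)/2) tan((s−b)/2) tan((s−c)/2)], giving spherical excess E = 0.3558 rad.
Area = E·R² = 0.3558 × (6371)² ≈ 14440704 km².

14440704 km²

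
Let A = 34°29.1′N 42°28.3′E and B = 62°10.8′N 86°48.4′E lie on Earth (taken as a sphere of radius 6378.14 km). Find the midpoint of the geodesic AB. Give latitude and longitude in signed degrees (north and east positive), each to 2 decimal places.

The central angle between A and B is δ = 0.6827 rad.
With f = 0.5, the slerp weights are sin((1−f)δ)/sin δ = 0.5306 and sin(fδ)/sin δ = 0.5306.
Weighted sum of the unit vectors: (0.5306)·(0.6080,0.5566,0.5662) + (0.5306)·(0.0260,0.4660,0.8844) = (0.3364, 0.5426, 0.7697).
Converting back: φ = atan2(z, √(x²+y²)) = 50.33°, λ = atan2(y, x) = 58.20°.

50.33°, 58.20°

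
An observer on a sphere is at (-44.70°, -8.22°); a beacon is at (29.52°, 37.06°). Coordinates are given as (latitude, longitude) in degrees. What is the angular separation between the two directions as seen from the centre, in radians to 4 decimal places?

1.4820 rad

Let φ₁ = -0.7802 rad, φ₂ = 0.5152 rad, and Δλ = 0.7903 rad.
Haversine: a = sin²(Δφ/2) + cos φ₁ cos φ₂ sin²(Δλ/2) = 0.3640 + (0.7108)(0.8702)(0.1482) = 0.45568.
Central angle c = 2·arcsin(√a) = 1.48204 rad.
So the angular separation is 1.4820 rad.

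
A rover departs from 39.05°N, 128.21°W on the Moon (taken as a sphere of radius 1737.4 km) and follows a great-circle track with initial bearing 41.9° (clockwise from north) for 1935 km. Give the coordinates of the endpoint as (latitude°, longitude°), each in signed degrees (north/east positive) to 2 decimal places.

Angular distance δ = d/R = 1935/1737.4 = 1.11373 rad; initial bearing θ = 0.7313 rad.
sin φ₂ = sin φ₁ cos δ + cos φ₁ sin δ cos θ = (0.6300)(0.4413) + (0.7766)(0.8974)(0.7443) = 0.7967, so φ₂ = 52.82°.
Δλ = atan2(sin θ sin δ cos φ₁, cos δ − sin φ₁ sin φ₂) = atan2(0.4654, -0.0606) = 97.421°.
λ₂ = -128.210° + 97.421° = -30.79°.

52.82°, -30.79°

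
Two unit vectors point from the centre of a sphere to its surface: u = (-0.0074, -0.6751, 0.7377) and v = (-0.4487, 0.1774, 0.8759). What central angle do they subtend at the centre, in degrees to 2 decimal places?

58.01°

u·v = 0.5297; |u| = 1.0000, |v| = 1.0000.
cos θ = (u·v)/(|u||v|) = 0.5297, so θ = 58.01°.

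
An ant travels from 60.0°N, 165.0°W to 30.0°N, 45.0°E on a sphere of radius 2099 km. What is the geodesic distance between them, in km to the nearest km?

Let φ₁ = 1.0472 rad, φ₂ = 0.5236 rad, and Δλ = -2.6180 rad.
cos c = sin φ₁ sin φ₂ + cos φ₁ cos φ₂ cos Δλ = (0.8660)(0.5000) + (0.5000)(0.8660)(-0.8660) = 0.05801,
so c = arccos(0.05801) = 1.51275 rad.
Distance = R·c = 2099 × 1.5128 ≈ 3175 km.

3175 km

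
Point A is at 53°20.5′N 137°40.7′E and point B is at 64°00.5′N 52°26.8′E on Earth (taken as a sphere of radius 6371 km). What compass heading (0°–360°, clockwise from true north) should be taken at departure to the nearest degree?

Δλ = -85.232° = -1.4876 rad.
y = sin Δλ · cos φ₂ = (-0.9965)(0.4382) = -0.4367
x = cos φ₁ sin φ₂ − sin φ₁ cos φ₂ cos Δλ = (0.5970)(0.8989) − (0.8022)(0.4382)(0.0831) = 0.5074
θ = atan2(y, x) = -40.72°; adding 360° gives 319°.

319°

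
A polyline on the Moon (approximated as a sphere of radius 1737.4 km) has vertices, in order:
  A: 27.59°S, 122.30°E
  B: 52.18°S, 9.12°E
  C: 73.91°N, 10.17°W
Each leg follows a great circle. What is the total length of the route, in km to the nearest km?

Leg A→B: central angle 1.4183 rad, distance 2464.1 km.
Leg B→C: central angle 2.2125 rad, distance 3844.1 km.
Total: 2464.1 + 3844.1 ≈ 6308 km.

6308 km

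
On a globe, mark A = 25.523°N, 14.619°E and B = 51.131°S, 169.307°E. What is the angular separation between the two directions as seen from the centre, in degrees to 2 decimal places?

147.93°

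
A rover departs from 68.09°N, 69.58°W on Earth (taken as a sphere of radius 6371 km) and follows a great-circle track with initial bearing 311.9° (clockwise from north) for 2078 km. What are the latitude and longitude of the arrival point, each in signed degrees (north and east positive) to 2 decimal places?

73.48°, -126.57°

Angular distance δ = d/R = 2078/6371 = 0.32617 rad; initial bearing θ = 5.4437 rad.
sin φ₂ = sin φ₁ cos δ + cos φ₁ sin δ cos θ = (0.9278)(0.9473) + (0.3731)(0.3204)(0.6678) = 0.9587, so φ₂ = 73.48°.
Δλ = atan2(sin θ sin δ cos φ₁, cos δ − sin φ₁ sin φ₂) = atan2(-0.0890, 0.0578) = -56.987°.
λ₂ = -69.580° − 56.987° = -126.57°.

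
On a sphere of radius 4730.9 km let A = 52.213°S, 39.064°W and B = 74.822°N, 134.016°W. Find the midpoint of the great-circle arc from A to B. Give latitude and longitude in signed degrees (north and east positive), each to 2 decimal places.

15.16°, -62.91°

Central angle δ = 2.4600 rad. Interpolating on the sphere with fraction f = 0.5:
P = [sin((1−f)δ)·A + sin(fδ)·B] / sin δ = 1.4960·A + 1.4960·B in Cartesian coordinates,
giving P = (0.4395, -0.8593, 0.2615), i.e. latitude 15.16°, longitude -62.91°.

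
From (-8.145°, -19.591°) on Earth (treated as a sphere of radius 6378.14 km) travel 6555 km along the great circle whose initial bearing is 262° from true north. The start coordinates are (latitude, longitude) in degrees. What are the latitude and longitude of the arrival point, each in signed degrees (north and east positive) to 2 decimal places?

-11.02°, -79.33°

Angular distance δ = d/R = 6555/6378.14 = 1.02773 rad; initial bearing θ = 4.5728 rad.
sin φ₂ = sin φ₁ cos δ + cos φ₁ sin δ cos θ = (-0.1417)(0.5168) + (0.9899)(0.8561)(-0.1392) = -0.1912, so φ₂ = -11.02°.
Δλ = atan2(sin θ sin δ cos φ₁, cos δ − sin φ₁ sin φ₂) = atan2(-0.8392, 0.4897) = -59.737°.
λ₂ = -19.591° − 59.737° = -79.33°.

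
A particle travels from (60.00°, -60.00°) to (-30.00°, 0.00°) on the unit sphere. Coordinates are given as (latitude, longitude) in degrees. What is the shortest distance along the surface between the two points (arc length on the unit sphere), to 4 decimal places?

Let φ₁ = 1.0472 rad, φ₂ = -0.5236 rad, and Δλ = 1.0472 rad.
cos c = sin φ₁ sin φ₂ + cos φ₁ cos φ₂ cos Δλ = (0.8660)(-0.5000) + (0.5000)(0.8660)(0.5000) = -0.21651,
so c = arccos(-0.21651) = 1.78903 rad.
On the unit sphere the arc length equals the central angle: 1.7890.

1.7890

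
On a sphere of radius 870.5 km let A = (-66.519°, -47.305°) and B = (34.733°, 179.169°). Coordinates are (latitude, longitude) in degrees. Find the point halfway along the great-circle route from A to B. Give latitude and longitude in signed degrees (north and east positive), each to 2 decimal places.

Central angle δ = 2.4160 rad. Interpolating on the sphere with fraction f = 0.5:
P = [sin((1−f)δ)·A + sin(fδ)·B] / sin δ = 1.4088·A + 1.4088·B in Cartesian coordinates,
giving P = (-0.7770, -0.3958, -0.4895), i.e. latitude -29.31°, longitude -153.01°.

-29.31°, -153.01°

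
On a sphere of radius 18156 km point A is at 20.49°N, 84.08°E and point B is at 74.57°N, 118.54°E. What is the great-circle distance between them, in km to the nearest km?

Let φ₁ = 0.3576 rad, φ₂ = 1.3015 rad, and Δλ = 0.6014 rad.
Haversine: a = sin²(Δφ/2) + cos φ₁ cos φ₂ sin²(Δλ/2) = 0.2067 + (0.9367)(0.2661)(0.0877) = 0.22854.
Central angle c = 2·arcsin(√a) = 0.99688 rad.
Distance = R·c = 18156 × 0.9969 ≈ 18099 km.

18099 km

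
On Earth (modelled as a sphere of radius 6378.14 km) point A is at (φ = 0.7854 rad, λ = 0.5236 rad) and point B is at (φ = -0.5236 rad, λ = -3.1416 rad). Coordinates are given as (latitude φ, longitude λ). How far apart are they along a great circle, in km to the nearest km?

16933 km

Let φ₁ = 0.7854 rad, φ₂ = -0.5236 rad, and Δλ = 2.6180 rad.
Haversine: a = sin²(Δφ/2) + cos φ₁ cos φ₂ sin²(Δλ/2) = 0.3706 + (0.7071)(0.8660)(0.9330) = 0.94194.
Central angle c = 2·arcsin(√a) = 2.65489 rad.
Distance = R·c = 6378.14 × 2.6549 ≈ 16933 km.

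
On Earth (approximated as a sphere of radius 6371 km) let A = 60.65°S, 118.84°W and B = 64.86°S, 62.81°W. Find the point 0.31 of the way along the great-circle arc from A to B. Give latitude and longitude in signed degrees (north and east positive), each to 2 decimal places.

-64.24°, -103.84°

The central angle between A and B is δ = 0.4384 rad.
With f = 0.31, the slerp weights are sin((1−f)δ)/sin δ = 0.7018 and sin(fδ)/sin δ = 0.3192.
Weighted sum of the unit vectors: (0.7018)·(-0.2364,-0.4294,-0.8716) + (0.3192)·(0.1941,-0.3779,-0.9053) = (-0.1040, -0.4219, -0.9006).
Converting back: φ = atan2(z, √(x²+y²)) = -64.24°, λ = atan2(y, x) = -103.84°.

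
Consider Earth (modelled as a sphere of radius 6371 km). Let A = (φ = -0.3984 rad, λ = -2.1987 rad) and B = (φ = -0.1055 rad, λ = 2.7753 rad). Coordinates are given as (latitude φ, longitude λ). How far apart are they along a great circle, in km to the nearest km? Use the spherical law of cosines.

With latitudes φ₁ = -22.827°, φ₂ = -6.045° and longitude difference Δλ = -75.011°:
cos c = sin φ₁ sin φ₂ + cos φ₁ cos φ₂ cos Δλ = (-0.3879)(-0.1053) + (0.9217)(0.9944)(0.2586) = 0.27791,
so c = arccos(0.27791) = 1.28918 rad.
Distance = R·c = 6371 × 1.2892 ≈ 8213 km.

8213 km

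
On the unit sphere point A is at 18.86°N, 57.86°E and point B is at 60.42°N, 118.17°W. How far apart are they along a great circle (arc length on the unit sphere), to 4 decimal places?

In radians: φ₁ = 0.3292, φ₂ = 1.0545, Δλ = -176.030° = -3.0723 rad.
cos c = sin φ₁ sin φ₂ + cos φ₁ cos φ₂ cos Δλ = (0.3233)(0.8697) + (0.9463)(0.4936)(-0.9976) = -0.18489,
so c = arccos(-0.18489) = 1.75675 rad.
On the unit sphere the arc length equals the central angle: 1.7568.

1.7568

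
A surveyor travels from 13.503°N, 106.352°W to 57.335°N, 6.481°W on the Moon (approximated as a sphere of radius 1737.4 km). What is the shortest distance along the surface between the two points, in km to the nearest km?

2544 km

Let φ₁ = 0.2357 rad, φ₂ = 1.0007 rad, and Δλ = 1.7431 rad.
cos c = sin φ₁ sin φ₂ + cos φ₁ cos φ₂ cos Δλ = (0.2335)(0.8418) + (0.9724)(0.5397)(-0.1714) = 0.10660,
so c = arccos(0.10660) = 1.46399 rad.
Distance = R·c = 1737.4 × 1.4640 ≈ 2544 km.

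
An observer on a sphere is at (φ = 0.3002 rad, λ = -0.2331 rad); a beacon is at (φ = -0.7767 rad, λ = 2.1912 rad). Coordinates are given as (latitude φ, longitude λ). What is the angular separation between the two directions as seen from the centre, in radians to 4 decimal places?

In radians: φ₁ = 0.3002, φ₂ = -0.7767, Δλ = 138.902° = 2.4243 rad.
Haversine: a = sin²(Δφ/2) + cos φ₁ cos φ₂ sin²(Δλ/2) = 0.2630 + (0.9553)(0.7132)(0.8768) = 0.86036.
Central angle c = 2·arcsin(√a) = 2.37563 rad.
So the angular separation is 2.3756 rad.

2.3756 rad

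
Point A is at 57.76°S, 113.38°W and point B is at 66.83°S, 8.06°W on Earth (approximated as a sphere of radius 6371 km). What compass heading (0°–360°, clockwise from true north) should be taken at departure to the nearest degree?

147°

With φ₁ = -1.0081, φ₂ = -1.1664, Δλ = 1.8382 rad, the forward-azimuth formula gives
θ = atan2( sin Δλ cos φ₂ , cos φ₁ sin φ₂ − sin φ₁ cos φ₂ cos Δλ ) = atan2(0.3795, -0.5784) = 146.73°.
So the initial bearing is 147°.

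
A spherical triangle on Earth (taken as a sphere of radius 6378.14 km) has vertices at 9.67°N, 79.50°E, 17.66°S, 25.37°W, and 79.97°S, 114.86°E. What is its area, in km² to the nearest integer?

67894254 km²

Side lengths (central angles): a = 1.3988, b = 1.5962, c = 1.8671 rad; semiperimeter s = 2.4310.
By l'Huilier's theorem, tan(E/4) = √[tan(s/2) tan((s−a)/2) tan((s−b)/2) tan((s−c)/2)], giving spherical excess E = 1.6690 rad.
Area = E·R² = 1.6690 × (6378.14)² ≈ 67894254 km².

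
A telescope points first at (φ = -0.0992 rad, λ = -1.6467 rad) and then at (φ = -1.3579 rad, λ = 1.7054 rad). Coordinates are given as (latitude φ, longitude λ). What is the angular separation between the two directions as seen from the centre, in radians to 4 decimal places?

Let φ₁ = -0.0992 rad, φ₂ = -1.3579 rad, and Δλ = -2.9311 rad.
Haversine: a = sin²(Δφ/2) + cos φ₁ cos φ₂ sin²(Δλ/2) = 0.3465 + (0.9951)(0.2113)(0.9890) = 0.55441.
Central angle c = 2·arcsin(√a) = 1.67982 rad.
So the angular separation is 1.6798 rad.

1.6798 rad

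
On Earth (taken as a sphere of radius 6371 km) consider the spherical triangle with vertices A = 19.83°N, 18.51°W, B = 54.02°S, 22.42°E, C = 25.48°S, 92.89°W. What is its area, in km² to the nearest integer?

51064410 km²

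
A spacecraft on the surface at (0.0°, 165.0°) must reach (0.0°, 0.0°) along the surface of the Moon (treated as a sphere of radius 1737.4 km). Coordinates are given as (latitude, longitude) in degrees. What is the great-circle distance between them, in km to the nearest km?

In radians: φ₁ = 0.0000, φ₂ = 0.0000, Δλ = -165.000° = -2.8798 rad.
cos c = sin φ₁ sin φ₂ + cos φ₁ cos φ₂ cos Δλ = (0.0000)(0.0000) + (1.0000)(1.0000)(-0.9659) = -0.96593,
so c = arccos(-0.96593) = 2.87979 rad.
Distance = R·c = 1737.4 × 2.8798 ≈ 5003 km.

5003 km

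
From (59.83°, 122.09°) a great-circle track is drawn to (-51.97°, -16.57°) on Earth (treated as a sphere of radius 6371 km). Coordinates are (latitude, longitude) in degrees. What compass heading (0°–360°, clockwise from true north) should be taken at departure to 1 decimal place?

270.6°

Δλ = -138.660° = -2.4201 rad.
y = sin Δλ · cos φ₂ = (-0.6605)(0.6161) = -0.4069
x = cos φ₁ sin φ₂ − sin φ₁ cos φ₂ cos Δλ = (0.5026)(-0.7877) − (0.8645)(0.6161)(-0.7508) = 0.0040
θ = atan2(y, x) = -89.43°; adding 360° gives 270.6°.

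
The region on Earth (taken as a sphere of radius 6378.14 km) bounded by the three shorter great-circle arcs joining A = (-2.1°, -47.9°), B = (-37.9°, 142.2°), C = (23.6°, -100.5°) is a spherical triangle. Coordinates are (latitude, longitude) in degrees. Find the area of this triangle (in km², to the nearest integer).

Side lengths (central angles): a = 2.1865, b = 0.9985, c = 2.4247 rad; semiperimeter s = 2.8049.
By l'Huilier's theorem, tan(E/4) = √[tan(s/2) tan((s−a)/2) tan((s−b)/2) tan((s−c)/2)], giving spherical excess E = 2.3812 rad.
Area = E·R² = 2.3812 × (6378.14)² ≈ 96867604 km².

96867604 km²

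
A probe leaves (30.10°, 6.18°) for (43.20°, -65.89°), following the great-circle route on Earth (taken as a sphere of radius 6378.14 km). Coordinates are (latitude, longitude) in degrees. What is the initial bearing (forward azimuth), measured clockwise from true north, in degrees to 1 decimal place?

With φ₁ = 0.5253, φ₂ = 0.7540, Δλ = -1.2579 rad, the forward-azimuth formula gives
θ = atan2( sin Δλ cos φ₂ , cos φ₁ sin φ₂ − sin φ₁ cos φ₂ cos Δλ ) = atan2(-0.6936, 0.4797) = -55.33°.
Adding 360° brings this into [0°, 360°): 304.7°.

304.7°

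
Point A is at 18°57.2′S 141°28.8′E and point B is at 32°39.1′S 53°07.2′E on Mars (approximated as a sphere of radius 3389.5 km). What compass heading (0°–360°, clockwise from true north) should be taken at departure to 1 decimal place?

239.2°

Δλ = -88.360° = -1.5422 rad.
y = sin Δλ · cos φ₂ = (-0.9996)(0.8420) = -0.8416
x = cos φ₁ sin φ₂ − sin φ₁ cos φ₂ cos Δλ = (0.9458)(-0.5395) − (-0.3248)(0.8420)(0.0286) = -0.5025
θ = atan2(y, x) = -120.84°; adding 360° gives 239.2°.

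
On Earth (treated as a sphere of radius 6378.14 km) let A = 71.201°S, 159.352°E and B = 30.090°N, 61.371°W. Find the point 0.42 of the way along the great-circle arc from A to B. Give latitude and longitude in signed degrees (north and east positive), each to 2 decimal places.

-44.27°, -84.55°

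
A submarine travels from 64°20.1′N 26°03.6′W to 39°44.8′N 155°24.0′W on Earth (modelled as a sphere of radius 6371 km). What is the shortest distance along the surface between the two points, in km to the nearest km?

7626 km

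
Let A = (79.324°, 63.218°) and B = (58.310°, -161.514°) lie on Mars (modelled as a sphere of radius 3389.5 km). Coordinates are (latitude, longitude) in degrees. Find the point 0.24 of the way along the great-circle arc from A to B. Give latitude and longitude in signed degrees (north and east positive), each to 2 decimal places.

Central angle δ = 0.6966 rad. Interpolating on the sphere with fraction f = 0.24:
P = [sin((1−f)δ)·A + sin(fδ)·B] / sin δ = 0.7871·A + 0.2594·B in Cartesian coordinates,
giving P = (-0.0635, 0.0870, 0.9942), i.e. latitude 83.82°, longitude 126.14°.

83.82°, 126.14°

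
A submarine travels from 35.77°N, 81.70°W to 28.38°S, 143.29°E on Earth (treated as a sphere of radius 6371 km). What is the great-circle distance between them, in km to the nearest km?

15735 km

Let φ₁ = 0.6243 rad, φ₂ = -0.4953 rad, and Δλ = -2.3564 rad.
cos c = sin φ₁ sin φ₂ + cos φ₁ cos φ₂ cos Δλ = (0.5845)(-0.4753) + (0.8114)(0.8798)(-0.7072) = -0.78270,
so c = arccos(-0.78270) = 2.46979 rad.
Distance = R·c = 6371 × 2.4698 ≈ 15735 km.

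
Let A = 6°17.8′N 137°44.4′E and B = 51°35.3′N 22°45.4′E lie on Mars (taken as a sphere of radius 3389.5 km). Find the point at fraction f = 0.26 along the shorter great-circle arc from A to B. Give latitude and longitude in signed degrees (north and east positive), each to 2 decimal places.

The central angle between A and B is δ = 1.7466 rad.
With f = 0.26, the slerp weights are sin((1−f)δ)/sin δ = 0.9766 and sin(fδ)/sin δ = 0.4455.
Weighted sum of the unit vectors: (0.9766)·(-0.7356,0.6684,0.1097) + (0.4455)·(0.5729,0.2403,0.7836) = (-0.4631, 0.7599, 0.4562).
Converting back: φ = atan2(z, √(x²+y²)) = 27.14°, λ = atan2(y, x) = 121.36°.

27.14°, 121.36°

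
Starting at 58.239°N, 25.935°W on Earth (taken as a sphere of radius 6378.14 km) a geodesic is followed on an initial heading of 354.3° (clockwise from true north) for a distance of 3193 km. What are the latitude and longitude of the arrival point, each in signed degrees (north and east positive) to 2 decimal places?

85.80°, -66.49°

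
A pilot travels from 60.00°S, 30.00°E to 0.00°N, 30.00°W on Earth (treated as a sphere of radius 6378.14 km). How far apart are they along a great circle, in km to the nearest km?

Let φ₁ = -1.0472 rad, φ₂ = 0.0000 rad, and Δλ = -1.0472 rad.
cos c = sin φ₁ sin φ₂ + cos φ₁ cos φ₂ cos Δλ = (-0.8660)(0.0000) + (0.5000)(1.0000)(0.5000) = 0.25000,
so c = arccos(0.25000) = 1.31812 rad.
Distance = R·c = 6378.14 × 1.3181 ≈ 8407 km.

8407 km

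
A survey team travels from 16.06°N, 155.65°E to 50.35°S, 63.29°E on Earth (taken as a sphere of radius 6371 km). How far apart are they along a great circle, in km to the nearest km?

11540 km

With latitudes φ₁ = 16.060°, φ₂ = -50.350° and longitude difference Δλ = -92.360°:
cos c = sin φ₁ sin φ₂ + cos φ₁ cos φ₂ cos Δλ = (0.2766)(-0.7700) + (0.9610)(0.6381)(-0.0412) = -0.23825,
so c = arccos(-0.23825) = 1.81136 rad.
Distance = R·c = 6371 × 1.8114 ≈ 11540 km.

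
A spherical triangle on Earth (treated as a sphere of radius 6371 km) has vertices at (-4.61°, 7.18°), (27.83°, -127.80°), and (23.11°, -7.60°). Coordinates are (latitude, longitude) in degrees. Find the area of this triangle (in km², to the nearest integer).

15892563 km²

Side lengths (central angles): a = 1.7987, b = 0.5454, c = 2.2924 rad; semiperimeter s = 2.3183.
By l'Huilier's theorem, tan(E/4) = √[tan(s/2) tan((s−a)/2) tan((s−b)/2) tan((s−c)/2)], giving spherical excess E = 0.3915 rad.
Area = E·R² = 0.3915 × (6371)² ≈ 15892563 km².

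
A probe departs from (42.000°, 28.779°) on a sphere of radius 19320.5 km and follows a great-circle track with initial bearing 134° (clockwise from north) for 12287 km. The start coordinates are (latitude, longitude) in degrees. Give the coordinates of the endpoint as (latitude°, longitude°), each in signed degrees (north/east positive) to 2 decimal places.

Angular distance δ = d/R = 12287/19320.5 = 0.63596 rad; initial bearing θ = 2.3387 rad.
sin φ₂ = sin φ₁ cos δ + cos φ₁ sin δ cos θ = (0.6691)(0.8045) + (0.7431)(0.5939)(-0.6947) = 0.2317, so φ₂ = 13.40°.
Δλ = atan2(sin θ sin δ cos φ₁, cos δ − sin φ₁ sin φ₂) = atan2(0.3175, 0.6495) = 26.053°.
λ₂ = 28.779° + 26.053° = 54.83°.

13.40°, 54.83°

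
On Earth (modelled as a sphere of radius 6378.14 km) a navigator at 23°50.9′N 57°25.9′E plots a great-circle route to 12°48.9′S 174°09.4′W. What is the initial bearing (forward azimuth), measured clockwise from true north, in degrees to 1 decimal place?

86.8°

Δλ = 128.412° = 2.2412 rad.
y = sin Δλ · cos φ₂ = (0.7836)(0.9751) = 0.7640
x = cos φ₁ sin φ₂ − sin φ₁ cos φ₂ cos Δλ = (0.9146)(-0.2218) − (0.4043)(0.9751)(-0.6213) = 0.0421
θ = atan2(y, x) = 86.85°, so the bearing is 86.8°.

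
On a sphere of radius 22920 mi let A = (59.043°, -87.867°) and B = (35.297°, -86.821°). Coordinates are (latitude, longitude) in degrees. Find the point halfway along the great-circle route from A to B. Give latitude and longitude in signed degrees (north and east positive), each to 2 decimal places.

The central angle between A and B is δ = 0.4146 rad.
With f = 0.5, the slerp weights are sin((1−f)δ)/sin δ = 0.5109 and sin(fδ)/sin δ = 0.5109.
Weighted sum of the unit vectors: (0.5109)·(0.0191,-0.5140,0.8576) + (0.5109)·(0.0453,-0.8149,0.5778) = (0.0329, -0.6790, 0.7334).
Converting back: φ = atan2(z, √(x²+y²)) = 47.17°, λ = atan2(y, x) = -87.23°.

47.17°, -87.23°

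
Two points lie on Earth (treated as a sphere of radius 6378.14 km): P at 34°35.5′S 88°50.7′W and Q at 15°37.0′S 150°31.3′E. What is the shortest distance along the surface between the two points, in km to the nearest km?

With latitudes φ₁ = -34.592°, φ₂ = -15.617° and longitude difference Δλ = -120.633°:
cos c = sin φ₁ sin φ₂ + cos φ₁ cos φ₂ cos Δλ = (-0.5677)(-0.2692) + (0.8232)(0.9631)(-0.5095) = -0.25115,
so c = arccos(-0.25115) = 1.82466 rad.
Distance = R·c = 6378.14 × 1.8247 ≈ 11638 km.

11638 km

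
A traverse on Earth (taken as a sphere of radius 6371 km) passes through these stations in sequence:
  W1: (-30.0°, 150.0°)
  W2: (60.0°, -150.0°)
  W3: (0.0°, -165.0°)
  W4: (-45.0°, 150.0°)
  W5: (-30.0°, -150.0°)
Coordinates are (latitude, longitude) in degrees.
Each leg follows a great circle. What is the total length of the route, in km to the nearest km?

Leg W1→W2: central angle 1.7890 rad, distance 11397.9 km.
Leg W2→W3: central angle 1.0668 rad, distance 6796.3 km.
Leg W3→W4: central angle 1.0472 rad, distance 6671.7 km.
Leg W4→W5: central angle 0.8503 rad, distance 5417.4 km.
Total: 11397.9 + 6796.3 + 6671.7 + 5417.4 ≈ 30283 km.

30283 km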